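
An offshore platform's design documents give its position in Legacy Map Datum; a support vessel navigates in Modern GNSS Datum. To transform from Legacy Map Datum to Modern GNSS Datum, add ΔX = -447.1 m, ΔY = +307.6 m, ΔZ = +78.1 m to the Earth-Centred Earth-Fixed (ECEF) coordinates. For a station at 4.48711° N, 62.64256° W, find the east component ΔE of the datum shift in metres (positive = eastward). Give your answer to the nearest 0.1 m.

ΔE = -255.7 m

The local east axis at (φ, λ) is (−sin λ, cos λ, 0), so ΔE = −sin(-62.64256°)·(-447.1) + cos(-62.64256°)·307.6 = -255.74 m.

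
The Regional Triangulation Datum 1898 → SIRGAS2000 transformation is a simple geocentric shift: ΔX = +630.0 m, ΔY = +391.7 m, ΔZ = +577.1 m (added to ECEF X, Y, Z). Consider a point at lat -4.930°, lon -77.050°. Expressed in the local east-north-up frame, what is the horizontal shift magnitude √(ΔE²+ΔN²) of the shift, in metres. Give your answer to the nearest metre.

The local east axis at (φ, λ) is (−sin λ, cos λ, 0), so ΔE = −sin(-77.050°)·630.0 + cos(-77.050°)·391.7 = 701.76 m.
The local north axis is (−sin φ cos λ, −sin φ sin λ, cos φ), giving ΔN = 12.133 − 32.806 + 574.965 = 554.29 m.
Horizontal magnitude = √(ΔE² + ΔN²) = √(701.76² + 554.29²) = 894.26 m.

894 m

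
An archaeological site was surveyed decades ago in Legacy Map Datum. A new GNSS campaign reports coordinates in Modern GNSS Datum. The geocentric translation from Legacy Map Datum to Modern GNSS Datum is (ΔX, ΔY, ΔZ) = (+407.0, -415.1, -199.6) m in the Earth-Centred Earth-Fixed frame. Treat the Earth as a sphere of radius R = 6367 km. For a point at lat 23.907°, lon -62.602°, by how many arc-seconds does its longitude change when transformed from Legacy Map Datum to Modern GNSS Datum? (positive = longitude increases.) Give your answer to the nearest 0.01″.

sin φ = 0.405253, cos φ = 0.914204, sin λ = -0.887831, cos λ = 0.460169.
East component: ΔE = −sin λ·ΔX + cos λ·ΔY = −(-0.887831)(407.0) + (0.460169)(-415.1) = 170.33 m.
1° of latitude spans πR/180 = 111125 m; at latitude φ, 1° of longitude spans that × cos φ = 101591.1 m, so Δλ = 170.33 / 101591.1 × 3600 = 6.036″.

Δλ = 6.04″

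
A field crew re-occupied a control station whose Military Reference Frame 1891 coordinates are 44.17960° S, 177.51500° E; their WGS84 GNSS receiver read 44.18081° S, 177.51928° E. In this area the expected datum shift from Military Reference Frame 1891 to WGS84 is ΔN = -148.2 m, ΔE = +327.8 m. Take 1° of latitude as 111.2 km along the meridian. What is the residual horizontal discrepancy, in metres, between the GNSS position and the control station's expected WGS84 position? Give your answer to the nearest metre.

19 m

Observed coordinate differences: Δφ = -0.00121°, Δλ = +0.00428°.
Converting to metres (1° lat = 111200 m, cos φ = 0.717159): observed ΔN = -134.6 m, observed ΔE = 341.3 m.
Subtracting the expected shift leaves a residual of -134.6 − (-148.2) = 13.6 m north and 341.3 − (327.8) = 13.5 m east.
Residual distance = √(13.6² + 13.5²) = 19.2 m.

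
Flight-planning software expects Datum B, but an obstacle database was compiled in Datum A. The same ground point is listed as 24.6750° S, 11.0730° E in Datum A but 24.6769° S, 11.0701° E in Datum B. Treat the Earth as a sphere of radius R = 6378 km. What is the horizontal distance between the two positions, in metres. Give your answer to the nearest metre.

362 m

Δφ = -24.6769° − -24.6750° = -0.0019°; Δλ = 11.0701° − 11.0730° = -0.0029°.
1° along a meridian = πR/180 = 111317 m.
ΔN = Δφ × 111317 = -211.5 m; ΔE = Δλ × 111317 × cos(-24.6750°) = -0.0029 × 111317 × 0.908690 = -293.3 m.
Distance = √(ΔE² + ΔN²) = √((-293.3)² + (-211.5)²) = 361.6 m.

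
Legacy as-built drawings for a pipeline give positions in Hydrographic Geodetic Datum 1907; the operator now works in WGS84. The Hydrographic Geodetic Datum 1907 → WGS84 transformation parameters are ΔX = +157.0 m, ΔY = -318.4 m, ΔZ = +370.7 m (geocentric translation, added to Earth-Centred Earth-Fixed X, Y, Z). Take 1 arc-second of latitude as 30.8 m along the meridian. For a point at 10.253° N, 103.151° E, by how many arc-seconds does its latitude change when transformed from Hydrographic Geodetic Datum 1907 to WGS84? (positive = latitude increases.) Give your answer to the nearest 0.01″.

sin φ = 0.177995, cos φ = 0.984031, sin λ = 0.973774, cos λ = -0.227518.
North component: ΔN = −sin φ cos λ·ΔX − sin φ sin λ·ΔY + cos φ·ΔZ = −(0.177995)(-0.227518)(157.0) − (0.177995)(0.973774)(-318.4) + (0.984031)(370.7) = 426.33 m.
1° of latitude spans 3600 × 30.80 = 110880 m, so Δφ = 426.33 / 110880 × 3600 = 13.842″.

Δφ = 13.84″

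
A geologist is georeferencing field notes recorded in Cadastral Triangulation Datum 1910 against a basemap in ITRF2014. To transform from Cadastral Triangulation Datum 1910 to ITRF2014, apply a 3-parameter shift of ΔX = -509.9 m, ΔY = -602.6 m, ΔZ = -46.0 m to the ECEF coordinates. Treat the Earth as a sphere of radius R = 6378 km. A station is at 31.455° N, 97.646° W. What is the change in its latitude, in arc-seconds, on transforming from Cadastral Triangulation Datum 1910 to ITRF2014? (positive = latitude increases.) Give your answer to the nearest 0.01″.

Δφ = -12.49″

sin φ = 0.521829, cos φ = 0.853050, sin λ = -0.991109, cos λ = -0.133052.
North component: ΔN = −sin φ cos λ·ΔX − sin φ sin λ·ΔY + cos φ·ΔZ = −(0.521829)(-0.133052)(-509.9) − (0.521829)(-0.991109)(-602.6) + (0.853050)(-46.0) = -386.30 m.
1° of latitude spans πR/180 = 111317 m, so Δφ = -386.30 / 111317 × 3600 = -12.493″.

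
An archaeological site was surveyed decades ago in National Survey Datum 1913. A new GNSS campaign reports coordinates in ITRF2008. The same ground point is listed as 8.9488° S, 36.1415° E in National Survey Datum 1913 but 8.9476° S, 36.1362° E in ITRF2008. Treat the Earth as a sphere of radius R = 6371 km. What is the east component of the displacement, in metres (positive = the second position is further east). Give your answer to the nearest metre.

Δφ = -8.9476° − -8.9488° = +0.0012°; Δλ = 36.1362° − 36.1415° = -0.0053°.
1° along a meridian = πR/180 = 111195 m.
ΔN = Δφ × 111195 = 133.4 m; ΔE = Δλ × 111195 × cos(-8.9488°) = -0.0053 × 111195 × 0.987828 = -582.2 m.

ΔE = -582 m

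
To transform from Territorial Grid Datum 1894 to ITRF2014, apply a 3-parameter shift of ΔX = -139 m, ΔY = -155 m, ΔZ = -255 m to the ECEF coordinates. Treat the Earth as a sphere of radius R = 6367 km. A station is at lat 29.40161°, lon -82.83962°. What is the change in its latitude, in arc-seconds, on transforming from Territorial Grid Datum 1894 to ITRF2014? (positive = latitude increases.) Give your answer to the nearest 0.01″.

sin φ = 0.490928, cos φ = 0.871200, sin λ = -0.992201, cos λ = 0.124647.
North component: ΔN = −sin φ cos λ·ΔX − sin φ sin λ·ΔY + cos φ·ΔZ = −(0.490928)(0.124647)(-139) − (0.490928)(-0.992201)(-155) + (0.871200)(-255) = -289.15 m.
1° of latitude spans πR/180 = 111125 m, so Δφ = -289.15 / 111125 × 3600 = -9.367″.

Δφ = -9.37″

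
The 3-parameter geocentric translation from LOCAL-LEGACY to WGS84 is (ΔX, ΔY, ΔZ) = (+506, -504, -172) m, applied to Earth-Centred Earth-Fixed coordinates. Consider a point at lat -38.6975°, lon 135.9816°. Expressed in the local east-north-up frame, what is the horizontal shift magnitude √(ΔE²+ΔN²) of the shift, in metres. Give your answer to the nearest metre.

At φ = -38.6975°, λ = 135.9816°: sin φ = -0.625209, cos φ = 0.780458, sin λ = 0.694889, cos λ = -0.719117.
ΔE = −sin λ·ΔX + cos λ·ΔY = −(0.694889)·(506) + (-0.719117)·(-504) = 10.82 m.
ΔN = −sin φ cos λ·ΔX − sin φ sin λ·ΔY + cos φ·ΔZ = −(-0.625209)(-0.719117)(506) − (-0.625209)(0.694889)(-504) + (0.780458)(-172) = -580.70 m.
Horizontal magnitude = √(ΔE² + ΔN²) = √(10.82² + (-580.70)²) = 580.80 m.

581 m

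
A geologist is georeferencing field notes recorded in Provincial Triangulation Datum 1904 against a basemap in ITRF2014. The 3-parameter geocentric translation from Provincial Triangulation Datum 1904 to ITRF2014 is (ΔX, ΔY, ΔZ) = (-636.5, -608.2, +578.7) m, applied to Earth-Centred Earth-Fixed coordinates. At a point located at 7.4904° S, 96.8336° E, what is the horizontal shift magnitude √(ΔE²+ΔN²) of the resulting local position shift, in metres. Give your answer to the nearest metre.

The local east axis at (φ, λ) is (−sin λ, cos λ, 0), so ΔE = −sin(96.8336°)·(-636.5) + cos(96.8336°)·(-608.2) = 704.35 m.
The local north axis is (−sin φ cos λ, −sin φ sin λ, cos φ), giving ΔN = 9.873 − 78.722 + 573.762 = 504.91 m.
Horizontal magnitude = √(ΔE² + ΔN²) = √(704.35² + 504.91²) = 866.63 m.

867 m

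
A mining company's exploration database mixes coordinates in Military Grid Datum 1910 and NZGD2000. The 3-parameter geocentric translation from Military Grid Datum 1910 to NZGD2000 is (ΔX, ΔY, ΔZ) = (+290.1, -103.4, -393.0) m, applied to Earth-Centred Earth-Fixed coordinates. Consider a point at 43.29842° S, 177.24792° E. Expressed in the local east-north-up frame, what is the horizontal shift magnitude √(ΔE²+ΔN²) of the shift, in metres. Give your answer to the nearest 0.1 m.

496.3 m

At φ = -43.29842°, λ = 177.24792°: sin φ = -0.685798, cos φ = 0.727792, sin λ = 0.048014, cos λ = -0.998847.
ΔE = −sin λ·ΔX + cos λ·ΔY = −(0.048014)·(290.1) + (-0.998847)·(-103.4) = 89.35 m.
ΔN = −sin φ cos λ·ΔX − sin φ sin λ·ΔY + cos φ·ΔZ = −(-0.685798)(-0.998847)(290.1) − (-0.685798)(0.048014)(-103.4) + (0.727792)(-393.0) = -488.15 m.
Horizontal magnitude = √(ΔE² + ΔN²) = √(89.35² + (-488.15)²) = 496.26 m.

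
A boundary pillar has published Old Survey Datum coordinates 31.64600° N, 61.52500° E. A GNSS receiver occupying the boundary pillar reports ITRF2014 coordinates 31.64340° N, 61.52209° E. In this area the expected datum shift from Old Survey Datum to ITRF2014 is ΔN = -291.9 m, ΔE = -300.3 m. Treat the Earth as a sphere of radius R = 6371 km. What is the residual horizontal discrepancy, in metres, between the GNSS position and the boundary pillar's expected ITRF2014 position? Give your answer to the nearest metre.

25 m

Observed coordinate differences: Δφ = -0.00260°, Δλ = -0.00291°.
Converting to metres (1° lat = 111195 m, cos φ = 0.851306): observed ΔN = -289.1 m, observed ΔE = -275.5 m.
Subtracting the expected shift leaves a residual of -289.1 − (-291.9) = 2.8 m north and -275.5 − (-300.3) = 24.8 m east.
Residual distance = √(2.8² + 24.8²) = 25.0 m.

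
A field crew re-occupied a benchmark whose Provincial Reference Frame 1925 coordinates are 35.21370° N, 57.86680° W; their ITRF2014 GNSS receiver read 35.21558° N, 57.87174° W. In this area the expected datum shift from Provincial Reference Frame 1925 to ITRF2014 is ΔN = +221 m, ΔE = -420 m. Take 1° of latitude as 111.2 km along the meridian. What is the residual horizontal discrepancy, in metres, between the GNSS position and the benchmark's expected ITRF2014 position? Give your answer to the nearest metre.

31 m

Observed coordinate differences: Δφ = +0.00188°, Δλ = -0.00494°.
Converting to metres (1° lat = 111200 m, cos φ = 0.817007): observed ΔN = 209.1 m, observed ΔE = -448.8 m.
Subtracting the expected shift leaves a residual of 209.1 − (221) = -11.9 m north and -448.8 − (-420) = -28.8 m east.
Residual distance = √((-11.9)² + (-28.8)²) = 31.2 m.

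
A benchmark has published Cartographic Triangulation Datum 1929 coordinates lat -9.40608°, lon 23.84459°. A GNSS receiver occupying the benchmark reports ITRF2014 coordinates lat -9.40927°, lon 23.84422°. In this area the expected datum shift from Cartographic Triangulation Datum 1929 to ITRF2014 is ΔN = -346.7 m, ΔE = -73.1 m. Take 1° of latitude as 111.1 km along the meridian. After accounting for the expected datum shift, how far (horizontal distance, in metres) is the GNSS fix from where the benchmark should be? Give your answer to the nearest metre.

33 m

Observed coordinate differences: Δφ = -0.00319°, Δλ = -0.00037°.
Converting to metres (1° lat = 111100 m, cos φ = 0.986555): observed ΔN = -354.4 m, observed ΔE = -40.6 m.
Subtracting the expected shift leaves a residual of -354.4 − (-346.7) = -7.7 m north and -40.6 − (-73.1) = 32.5 m east.
Residual distance = √((-7.7)² + 32.5²) = 33.4 m.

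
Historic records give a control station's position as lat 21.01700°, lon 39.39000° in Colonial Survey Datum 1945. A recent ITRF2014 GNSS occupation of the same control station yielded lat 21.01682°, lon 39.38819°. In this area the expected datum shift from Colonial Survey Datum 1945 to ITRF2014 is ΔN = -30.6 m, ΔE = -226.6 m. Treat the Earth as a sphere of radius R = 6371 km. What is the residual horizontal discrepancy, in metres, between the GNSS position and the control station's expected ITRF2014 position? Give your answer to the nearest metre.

40 m

Observed coordinate differences: Δφ = -0.00018°, Δλ = -0.00181°.
Converting to metres (1° lat = 111195 m, cos φ = 0.933474): observed ΔN = -20.0 m, observed ΔE = -187.9 m.
Subtracting the expected shift leaves a residual of -20.0 − (-30.6) = 10.6 m north and -187.9 − (-226.6) = 38.7 m east.
Residual distance = √(10.6² + 38.7²) = 40.1 m.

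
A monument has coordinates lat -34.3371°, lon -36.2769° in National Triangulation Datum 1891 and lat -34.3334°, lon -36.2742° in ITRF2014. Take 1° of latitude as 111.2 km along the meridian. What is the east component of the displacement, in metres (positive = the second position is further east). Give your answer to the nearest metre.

Δφ = -34.3334° − -34.3371° = +0.0037°; Δλ = -36.2742° − -36.2769° = +0.0027°.
ΔN = Δφ × 111200 = 411.4 m; ΔE = Δλ × 111200 × cos(-34.3371°) = +0.0027 × 111200 × 0.825733 = 247.9 m.

ΔE = 248 m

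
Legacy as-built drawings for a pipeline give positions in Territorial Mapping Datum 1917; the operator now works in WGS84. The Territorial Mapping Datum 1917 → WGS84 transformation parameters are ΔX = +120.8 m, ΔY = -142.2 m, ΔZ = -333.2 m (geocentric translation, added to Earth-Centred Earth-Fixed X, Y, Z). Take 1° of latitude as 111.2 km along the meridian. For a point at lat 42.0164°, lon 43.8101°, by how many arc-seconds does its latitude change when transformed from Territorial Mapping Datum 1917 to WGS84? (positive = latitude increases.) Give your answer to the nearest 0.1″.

Δφ = -7.8″

sin φ = 0.669343, cos φ = 0.742953, sin λ = 0.692270, cos λ = 0.721638.
North component: ΔN = −sin φ cos λ·ΔX − sin φ sin λ·ΔY + cos φ·ΔZ = −(0.669343)(0.721638)(120.8) − (0.669343)(0.692270)(-142.2) + (0.742953)(-333.2) = -240.01 m.
1° of latitude spans 111200 m, so Δφ = -240.01 / 111200 × 3600 = -7.770″.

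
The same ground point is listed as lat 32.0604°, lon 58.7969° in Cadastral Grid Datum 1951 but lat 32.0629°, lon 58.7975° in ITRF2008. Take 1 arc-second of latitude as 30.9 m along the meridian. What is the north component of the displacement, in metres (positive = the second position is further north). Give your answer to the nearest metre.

ΔN = 278 m

Δφ = 32.0629° − 32.0604° = +0.0025°; Δλ = 58.7975° − 58.7969° = +0.0006°.
1° of latitude = 3600 × 30.90 = 111240 m.
ΔN = Δφ × 111240 = 278.1 m; ΔE = Δλ × 111240 × cos(32.0604°) = +0.0006 × 111240 × 0.847489 = 56.6 m.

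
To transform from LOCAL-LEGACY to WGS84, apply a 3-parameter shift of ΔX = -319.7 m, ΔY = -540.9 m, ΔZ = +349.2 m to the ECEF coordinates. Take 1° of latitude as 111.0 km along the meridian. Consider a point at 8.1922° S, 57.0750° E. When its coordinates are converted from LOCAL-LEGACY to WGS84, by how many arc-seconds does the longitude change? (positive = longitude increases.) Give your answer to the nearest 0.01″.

sin φ = -0.142494, cos φ = 0.989796, sin λ = 0.839383, cos λ = 0.543541.
East component: ΔE = −sin λ·ΔX + cos λ·ΔY = −(0.839383)(-319.7) + (0.543541)(-540.9) = -25.65 m.
1° of latitude spans 111000 m; at latitude φ, 1° of longitude spans that × cos φ = 109867.3 m, so Δλ = -25.65 / 109867.3 × 3600 = -0.840″.

Δλ = -0.84″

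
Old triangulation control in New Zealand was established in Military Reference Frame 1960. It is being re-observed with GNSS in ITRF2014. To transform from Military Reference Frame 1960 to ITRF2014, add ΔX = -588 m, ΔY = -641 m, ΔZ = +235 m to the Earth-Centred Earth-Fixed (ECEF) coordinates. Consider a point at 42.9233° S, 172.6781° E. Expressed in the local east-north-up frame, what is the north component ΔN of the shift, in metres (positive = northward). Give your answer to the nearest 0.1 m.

ΔN = 513.6 m

At φ = -42.9233°, λ = 172.6781°: sin φ = -0.681019, cos φ = 0.732266, sin λ = 0.127444, cos λ = -0.991846.
ΔN = −sin φ cos λ·ΔX − sin φ sin λ·ΔY + cos φ·ΔZ = −(-0.681019)(-0.991846)(-588) − (-0.681019)(0.127444)(-641) + (0.732266)(235) = 513.62 m.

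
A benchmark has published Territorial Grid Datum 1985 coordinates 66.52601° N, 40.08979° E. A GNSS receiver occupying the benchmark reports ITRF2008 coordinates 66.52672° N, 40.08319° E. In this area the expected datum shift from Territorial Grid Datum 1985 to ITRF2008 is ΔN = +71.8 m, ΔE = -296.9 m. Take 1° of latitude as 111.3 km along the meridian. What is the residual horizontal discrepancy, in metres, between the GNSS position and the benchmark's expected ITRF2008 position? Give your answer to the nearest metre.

8 m

Observed coordinate differences: Δφ = +0.00071°, Δλ = -0.00660°.
Converting to metres (1° lat = 111300 m, cos φ = 0.398333): observed ΔN = 79.0 m, observed ΔE = -292.6 m.
Subtracting the expected shift leaves a residual of 79.0 − (71.8) = 7.2 m north and -292.6 − (-296.9) = 4.3 m east.
Residual distance = √(7.2² + 4.3²) = 8.4 m.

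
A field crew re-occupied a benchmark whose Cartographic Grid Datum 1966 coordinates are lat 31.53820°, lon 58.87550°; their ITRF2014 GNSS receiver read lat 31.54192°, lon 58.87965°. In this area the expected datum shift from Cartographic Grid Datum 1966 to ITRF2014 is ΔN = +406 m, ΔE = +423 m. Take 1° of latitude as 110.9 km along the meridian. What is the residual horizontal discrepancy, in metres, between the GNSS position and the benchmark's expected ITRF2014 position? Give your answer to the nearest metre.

Observed coordinate differences: Δφ = +0.00372°, Δλ = +0.00415°.
Converting to metres (1° lat = 110900 m, cos φ = 0.852292): observed ΔN = 412.5 m, observed ΔE = 392.3 m.
Subtracting the expected shift leaves a residual of 412.5 − (406) = 6.5 m north and 392.3 − (423) = -30.7 m east.
Residual distance = √(6.5² + (-30.7)²) = 31.4 m.

31 m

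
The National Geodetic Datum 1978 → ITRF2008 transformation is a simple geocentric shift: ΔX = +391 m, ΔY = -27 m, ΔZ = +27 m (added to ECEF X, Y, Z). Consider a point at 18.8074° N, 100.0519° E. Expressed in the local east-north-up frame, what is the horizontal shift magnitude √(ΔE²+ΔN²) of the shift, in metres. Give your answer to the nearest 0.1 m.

At φ = 18.8074°, λ = 100.0519°: sin φ = 0.322388, cos φ = 0.946608, sin λ = 0.984650, cos λ = -0.174540.
ΔE = −sin λ·ΔX + cos λ·ΔY = −(0.984650)·(391) + (-0.174540)·(-27) = -380.29 m.
ΔN = −sin φ cos λ·ΔX − sin φ sin λ·ΔY + cos φ·ΔZ = −(0.322388)(-0.174540)(391) − (0.322388)(0.984650)(-27) + (0.946608)(27) = 56.13 m.
Horizontal magnitude = √(ΔE² + ΔN²) = √((-380.29)² + 56.13²) = 384.41 m.

384.4 m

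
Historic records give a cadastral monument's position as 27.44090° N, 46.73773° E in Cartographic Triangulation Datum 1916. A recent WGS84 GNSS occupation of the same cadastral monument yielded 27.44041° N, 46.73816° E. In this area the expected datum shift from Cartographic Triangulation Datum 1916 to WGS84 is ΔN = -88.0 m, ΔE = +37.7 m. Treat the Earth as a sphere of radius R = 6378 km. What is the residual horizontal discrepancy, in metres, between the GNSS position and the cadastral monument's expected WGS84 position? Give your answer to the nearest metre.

Observed coordinate differences: Δφ = -0.00049°, Δλ = +0.00043°.
Converting to metres (1° lat = 111317 m, cos φ = 0.887487): observed ΔN = -54.5 m, observed ΔE = 42.5 m.
Subtracting the expected shift leaves a residual of -54.5 − (-88.0) = 33.5 m north and 42.5 − (37.7) = 4.8 m east.
Residual distance = √(33.5² + 4.8²) = 33.8 m.

34 m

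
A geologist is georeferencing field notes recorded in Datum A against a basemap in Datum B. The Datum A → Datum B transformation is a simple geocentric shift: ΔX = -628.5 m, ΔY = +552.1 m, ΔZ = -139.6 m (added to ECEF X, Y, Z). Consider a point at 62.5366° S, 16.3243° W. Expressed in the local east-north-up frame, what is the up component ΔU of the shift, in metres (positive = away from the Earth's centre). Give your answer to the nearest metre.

The local up (radial) axis is (cos φ cos λ, cos φ sin λ, sin φ), giving ΔU = -278.168 − 71.567 + 123.868 = -225.87 m.

ΔU = -226 m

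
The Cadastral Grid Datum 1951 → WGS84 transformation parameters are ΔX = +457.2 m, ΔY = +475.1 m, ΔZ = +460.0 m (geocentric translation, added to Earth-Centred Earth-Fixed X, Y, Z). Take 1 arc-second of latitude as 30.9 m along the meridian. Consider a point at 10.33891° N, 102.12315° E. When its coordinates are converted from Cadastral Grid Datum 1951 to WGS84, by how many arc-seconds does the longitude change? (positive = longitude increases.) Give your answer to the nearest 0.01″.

sin φ = 0.179470, cos φ = 0.983763, sin λ = 0.977698, cos λ = -0.210014.
East component: ΔE = −sin λ·ΔX + cos λ·ΔY = −(0.977698)(457.2) + (-0.210014)(475.1) = -546.78 m.
1° of latitude spans 3600 × 30.90 = 111240 m; at latitude φ, 1° of longitude spans that × cos φ = 109433.8 m, so Δλ = -546.78 / 109433.8 × 3600 = -17.987″.

Δλ = -17.99″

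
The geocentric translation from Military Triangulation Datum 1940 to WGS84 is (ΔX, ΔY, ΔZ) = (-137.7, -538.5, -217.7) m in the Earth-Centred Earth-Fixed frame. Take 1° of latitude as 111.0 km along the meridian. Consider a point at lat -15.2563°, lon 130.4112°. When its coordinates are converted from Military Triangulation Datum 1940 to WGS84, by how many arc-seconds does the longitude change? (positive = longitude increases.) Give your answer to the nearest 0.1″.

sin φ = -0.263137, cos φ = 0.964758, sin λ = 0.761412, cos λ = -0.648269.
East component: ΔE = −sin λ·ΔX + cos λ·ΔY = −(0.761412)(-137.7) + (-0.648269)(-538.5) = 453.94 m.
1° of latitude spans 111000 m; at latitude φ, 1° of longitude spans that × cos φ = 107088.2 m, so Δλ = 453.94 / 107088.2 × 3600 = 15.260″.

Δλ = 15.3″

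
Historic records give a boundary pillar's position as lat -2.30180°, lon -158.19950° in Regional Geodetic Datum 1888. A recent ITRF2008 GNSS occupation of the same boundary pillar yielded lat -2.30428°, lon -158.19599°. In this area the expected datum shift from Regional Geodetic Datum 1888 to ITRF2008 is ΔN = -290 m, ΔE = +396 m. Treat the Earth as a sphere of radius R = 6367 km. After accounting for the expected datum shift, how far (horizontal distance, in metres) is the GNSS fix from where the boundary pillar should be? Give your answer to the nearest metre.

Observed coordinate differences: Δφ = -0.00248°, Δλ = +0.00351°.
Converting to metres (1° lat = 111125 m, cos φ = 0.999193): observed ΔN = -275.6 m, observed ΔE = 389.7 m.
Subtracting the expected shift leaves a residual of -275.6 − (-290) = 14.4 m north and 389.7 − (396) = -6.3 m east.
Residual distance = √(14.4² + (-6.3)²) = 15.7 m.

16 m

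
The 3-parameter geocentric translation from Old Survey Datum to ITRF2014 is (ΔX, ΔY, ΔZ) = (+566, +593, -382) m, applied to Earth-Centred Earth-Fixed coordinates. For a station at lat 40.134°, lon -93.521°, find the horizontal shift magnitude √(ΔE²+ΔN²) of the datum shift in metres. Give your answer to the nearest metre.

540 m

At φ = 40.134°, λ = -93.521°: sin φ = 0.644577, cos φ = 0.764539, sin λ = -0.998112, cos λ = -0.061414.
ΔE = −sin λ·ΔX + cos λ·ΔY = −(-0.998112)·(566) + (-0.061414)·(593) = 528.51 m.
ΔN = −sin φ cos λ·ΔX − sin φ sin λ·ΔY + cos φ·ΔZ = −(0.644577)(-0.061414)(566) − (0.644577)(-0.998112)(593) + (0.764539)(-382) = 111.86 m.
Horizontal magnitude = √(ΔE² + ΔN²) = √(528.51² + 111.86²) = 540.22 m.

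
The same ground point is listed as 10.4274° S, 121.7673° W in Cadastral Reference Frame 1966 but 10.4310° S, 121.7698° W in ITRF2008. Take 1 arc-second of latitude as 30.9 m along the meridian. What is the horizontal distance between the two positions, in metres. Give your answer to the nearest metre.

Δφ = -10.4310° − -10.4274° = -0.0036°; Δλ = -121.7698° − -121.7673° = -0.0025°.
1° of latitude = 3600 × 30.90 = 111240 m.
ΔN = Δφ × 111240 = -400.5 m; ΔE = Δλ × 111240 × cos(-10.4274°) = -0.0025 × 111240 × 0.983485 = -273.5 m.
Distance = √(ΔE² + ΔN²) = √((-273.5)² + (-400.5)²) = 485.0 m.

485 m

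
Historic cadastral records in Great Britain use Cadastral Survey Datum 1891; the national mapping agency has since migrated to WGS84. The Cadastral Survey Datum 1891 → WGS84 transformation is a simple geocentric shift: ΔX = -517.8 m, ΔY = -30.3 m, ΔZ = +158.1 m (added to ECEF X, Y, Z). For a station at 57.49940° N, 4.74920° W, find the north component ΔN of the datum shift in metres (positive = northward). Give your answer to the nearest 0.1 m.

At φ = 57.49940°, λ = -4.74920°: sin φ = 0.843386, cos φ = 0.537308, sin λ = -0.082794, cos λ = 0.996567.
ΔN = −sin φ cos λ·ΔX − sin φ sin λ·ΔY + cos φ·ΔZ = −(0.843386)(0.996567)(-517.8) − (0.843386)(-0.082794)(-30.3) + (0.537308)(158.1) = 518.04 m.

ΔN = 518.0 m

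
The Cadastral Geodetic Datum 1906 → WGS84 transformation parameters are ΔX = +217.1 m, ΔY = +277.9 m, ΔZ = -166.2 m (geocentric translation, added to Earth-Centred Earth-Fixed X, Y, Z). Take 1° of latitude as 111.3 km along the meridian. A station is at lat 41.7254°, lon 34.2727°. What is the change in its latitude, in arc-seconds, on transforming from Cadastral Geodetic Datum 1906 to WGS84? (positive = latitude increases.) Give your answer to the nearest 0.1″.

sin φ = 0.665561, cos φ = 0.746343, sin λ = 0.563132, cos λ = 0.826367.
North component: ΔN = −sin φ cos λ·ΔX − sin φ sin λ·ΔY + cos φ·ΔZ = −(0.665561)(0.826367)(217.1) − (0.665561)(0.563132)(277.9) + (0.746343)(-166.2) = -347.60 m.
1° of latitude spans 111300 m, so Δφ = -347.60 / 111300 × 3600 = -11.243″.

Δφ = -11.2″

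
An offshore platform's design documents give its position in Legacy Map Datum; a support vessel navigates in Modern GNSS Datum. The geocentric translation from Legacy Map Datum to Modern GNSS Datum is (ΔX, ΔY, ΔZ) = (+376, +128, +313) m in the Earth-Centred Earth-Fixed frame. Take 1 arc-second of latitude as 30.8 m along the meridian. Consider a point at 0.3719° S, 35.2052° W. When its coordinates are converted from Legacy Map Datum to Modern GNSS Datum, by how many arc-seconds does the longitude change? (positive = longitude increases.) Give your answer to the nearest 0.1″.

Δλ = 10.4″

sin φ = -0.006491, cos φ = 0.999979, sin λ = -0.576506, cos λ = 0.817093.
East component: ΔE = −sin λ·ΔX + cos λ·ΔY = −(-0.576506)(376) + (0.817093)(128) = 321.35 m.
1° of latitude spans 3600 × 30.80 = 110880 m; at latitude φ, 1° of longitude spans that × cos φ = 110877.7 m, so Δλ = 321.35 / 110877.7 × 3600 = 10.434″.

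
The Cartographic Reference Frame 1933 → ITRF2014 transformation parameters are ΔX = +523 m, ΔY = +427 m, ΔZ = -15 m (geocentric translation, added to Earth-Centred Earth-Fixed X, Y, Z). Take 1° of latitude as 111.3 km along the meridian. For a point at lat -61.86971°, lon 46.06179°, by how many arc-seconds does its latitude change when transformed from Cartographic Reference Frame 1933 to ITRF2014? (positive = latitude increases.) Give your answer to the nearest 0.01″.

Δφ = 18.89″

sin φ = -0.881878, cos φ = 0.471478, sin λ = 0.720089, cos λ = 0.693882.
North component: ΔN = −sin φ cos λ·ΔX − sin φ sin λ·ΔY + cos φ·ΔZ = −(-0.881878)(0.693882)(523) − (-0.881878)(0.720089)(427) + (0.471478)(-15) = 584.12 m.
1° of latitude spans 111300 m, so Δφ = 584.12 / 111300 × 3600 = 18.893″.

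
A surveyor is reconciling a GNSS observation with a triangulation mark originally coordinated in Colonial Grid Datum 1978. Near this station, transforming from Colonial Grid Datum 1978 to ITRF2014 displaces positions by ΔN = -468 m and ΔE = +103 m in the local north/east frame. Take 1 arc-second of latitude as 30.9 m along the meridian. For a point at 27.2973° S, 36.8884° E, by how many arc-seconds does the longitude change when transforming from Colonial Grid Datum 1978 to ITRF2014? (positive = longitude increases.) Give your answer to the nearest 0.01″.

Δλ = 3.75″

At latitude -27.2973°, cos φ = 0.888639.
1″ of longitude at this latitude = 30.90 × cos φ = 27.4589 m, so Δλ = 103.0 / 27.4589 = 3.751″.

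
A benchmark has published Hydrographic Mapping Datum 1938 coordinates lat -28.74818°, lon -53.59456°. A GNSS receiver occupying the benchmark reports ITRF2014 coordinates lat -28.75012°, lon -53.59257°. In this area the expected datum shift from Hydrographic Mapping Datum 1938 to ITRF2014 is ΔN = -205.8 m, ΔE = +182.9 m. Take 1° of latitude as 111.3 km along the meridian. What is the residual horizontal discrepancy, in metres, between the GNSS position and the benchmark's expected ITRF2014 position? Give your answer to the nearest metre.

15 m

Observed coordinate differences: Δφ = -0.00194°, Δλ = +0.00199°.
Converting to metres (1° lat = 111300 m, cos φ = 0.876742): observed ΔN = -215.9 m, observed ΔE = 194.2 m.
Subtracting the expected shift leaves a residual of -215.9 − (-205.8) = -10.1 m north and 194.2 − (182.9) = 11.3 m east.
Residual distance = √((-10.1)² + 11.3²) = 15.2 m.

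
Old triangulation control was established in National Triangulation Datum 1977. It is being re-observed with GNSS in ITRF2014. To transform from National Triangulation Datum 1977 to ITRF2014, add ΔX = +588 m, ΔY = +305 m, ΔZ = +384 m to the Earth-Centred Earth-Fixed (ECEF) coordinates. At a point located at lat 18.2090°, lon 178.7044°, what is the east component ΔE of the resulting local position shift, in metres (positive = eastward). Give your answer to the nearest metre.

ΔE = -318 m

At φ = 18.2090°, λ = 178.7044°: sin φ = 0.312484, cos φ = 0.949923, sin λ = 0.022611, cos λ = -0.999744.
ΔE = −sin λ·ΔX + cos λ·ΔY = −(0.022611)·(588) + (-0.999744)·(305) = -318.22 m.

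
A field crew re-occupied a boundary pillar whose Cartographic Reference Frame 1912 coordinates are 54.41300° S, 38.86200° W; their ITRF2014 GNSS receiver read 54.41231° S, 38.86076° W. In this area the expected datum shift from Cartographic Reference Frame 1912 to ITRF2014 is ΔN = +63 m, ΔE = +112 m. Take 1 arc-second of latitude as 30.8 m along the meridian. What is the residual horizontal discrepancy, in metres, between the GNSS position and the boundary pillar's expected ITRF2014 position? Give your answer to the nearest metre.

Observed coordinate differences: Δφ = +0.00069°, Δλ = +0.00124°.
Converting to metres (1° lat = 110880 m, cos φ = 0.581938): observed ΔN = 76.5 m, observed ΔE = 80.0 m.
Subtracting the expected shift leaves a residual of 76.5 − (63) = 13.5 m north and 80.0 − (112) = -32.0 m east.
Residual distance = √(13.5² + (-32.0)²) = 34.7 m.

35 m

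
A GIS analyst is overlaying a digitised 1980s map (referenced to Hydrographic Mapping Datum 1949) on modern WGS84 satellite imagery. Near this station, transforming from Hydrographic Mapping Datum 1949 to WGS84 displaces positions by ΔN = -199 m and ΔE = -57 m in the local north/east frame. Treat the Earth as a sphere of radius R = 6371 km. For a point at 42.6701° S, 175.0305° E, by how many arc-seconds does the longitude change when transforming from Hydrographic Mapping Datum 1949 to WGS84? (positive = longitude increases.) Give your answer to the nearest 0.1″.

Δλ = -2.5″

At latitude -42.6701°, cos φ = 0.735268.
One radian of longitude at latitude φ spans R cos φ, so Δλ = ΔE / (R cos φ) = -57.0 / (6371000 × 0.735268) = -1.2168e-05 rad = -2.510″.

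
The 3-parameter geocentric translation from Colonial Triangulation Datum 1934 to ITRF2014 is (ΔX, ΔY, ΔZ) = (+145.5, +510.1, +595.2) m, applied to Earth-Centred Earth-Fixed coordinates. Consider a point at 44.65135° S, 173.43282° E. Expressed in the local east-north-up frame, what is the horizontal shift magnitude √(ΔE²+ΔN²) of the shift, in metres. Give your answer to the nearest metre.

The local east axis at (φ, λ) is (−sin λ, cos λ, 0), so ΔE = −sin(173.43282°)·145.5 + cos(173.43282°)·510.1 = -523.39 m.
The local north axis is (−sin φ cos λ, −sin φ sin λ, cos φ), giving ΔN = -101.585 + 41.000 + 423.423 = 362.84 m.
Horizontal magnitude = √(ΔE² + ΔN²) = √((-523.39)² + 362.84²) = 636.86 m.

637 m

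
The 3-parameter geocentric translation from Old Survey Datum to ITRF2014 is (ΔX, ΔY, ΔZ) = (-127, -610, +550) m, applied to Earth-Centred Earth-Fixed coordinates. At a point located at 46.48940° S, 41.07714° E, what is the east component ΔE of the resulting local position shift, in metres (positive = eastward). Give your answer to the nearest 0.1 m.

The local east axis at (φ, λ) is (−sin λ, cos λ, 0), so ΔE = −sin(41.07714°)·(-127) + cos(41.07714°)·(-610) = -376.39 m.

ΔE = -376.4 m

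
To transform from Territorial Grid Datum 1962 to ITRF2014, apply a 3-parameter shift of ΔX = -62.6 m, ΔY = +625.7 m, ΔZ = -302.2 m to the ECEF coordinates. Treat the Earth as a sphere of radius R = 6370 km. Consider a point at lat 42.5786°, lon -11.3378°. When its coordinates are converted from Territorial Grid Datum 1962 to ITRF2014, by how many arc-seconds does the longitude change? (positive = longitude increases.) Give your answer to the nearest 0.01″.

sin φ = 0.676601, cos φ = 0.736350, sin λ = -0.196593, cos λ = 0.980485.
East component: ΔE = −sin λ·ΔX + cos λ·ΔY = −(-0.196593)(-62.6) + (0.980485)(625.7) = 601.18 m.
1° of latitude spans πR/180 = 111177 m; at latitude φ, 1° of longitude spans that × cos φ = 81865.5 m, so Δλ = 601.18 / 81865.5 × 3600 = 26.437″.

Δλ = 26.44″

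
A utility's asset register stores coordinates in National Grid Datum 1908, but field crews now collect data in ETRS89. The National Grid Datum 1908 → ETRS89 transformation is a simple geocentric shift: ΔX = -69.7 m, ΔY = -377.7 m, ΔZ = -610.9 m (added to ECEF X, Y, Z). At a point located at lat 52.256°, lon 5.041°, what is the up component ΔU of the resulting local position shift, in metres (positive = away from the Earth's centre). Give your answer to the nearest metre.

At φ = 52.256°, λ = 5.041°: sin φ = 0.790754, cos φ = 0.612134, sin λ = 0.087869, cos λ = 0.996132.
ΔU = cos φ cos λ·ΔX + cos φ sin λ·ΔY + sin φ·ΔZ = (0.612134)(0.996132)(-69.7) + (0.612134)(0.087869)(-377.7) + (0.790754)(-610.9) = -545.89 m.

ΔU = -546 m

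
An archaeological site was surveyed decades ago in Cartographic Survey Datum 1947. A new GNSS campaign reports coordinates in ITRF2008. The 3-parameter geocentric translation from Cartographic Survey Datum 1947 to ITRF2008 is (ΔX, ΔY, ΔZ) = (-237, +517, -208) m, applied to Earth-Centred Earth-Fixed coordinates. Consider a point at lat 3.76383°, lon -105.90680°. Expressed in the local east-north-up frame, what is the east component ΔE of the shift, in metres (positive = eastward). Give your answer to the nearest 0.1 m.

The local east axis at (φ, λ) is (−sin λ, cos λ, 0), so ΔE = −sin(-105.90680°)·(-237) + cos(-105.90680°)·517 = -369.62 m.

ΔE = -369.6 m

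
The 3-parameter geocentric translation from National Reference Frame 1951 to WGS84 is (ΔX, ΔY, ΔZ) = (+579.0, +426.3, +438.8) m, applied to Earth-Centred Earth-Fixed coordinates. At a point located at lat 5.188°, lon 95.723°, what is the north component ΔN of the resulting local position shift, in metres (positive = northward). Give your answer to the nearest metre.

ΔN = 404 m

At φ = 5.188°, λ = 95.723°: sin φ = 0.090424, cos φ = 0.995903, sin λ = 0.995016, cos λ = -0.099719.
ΔN = −sin φ cos λ·ΔX − sin φ sin λ·ΔY + cos φ·ΔZ = −(0.090424)(-0.099719)(579.0) − (0.090424)(0.995016)(426.3) + (0.995903)(438.8) = 403.87 m.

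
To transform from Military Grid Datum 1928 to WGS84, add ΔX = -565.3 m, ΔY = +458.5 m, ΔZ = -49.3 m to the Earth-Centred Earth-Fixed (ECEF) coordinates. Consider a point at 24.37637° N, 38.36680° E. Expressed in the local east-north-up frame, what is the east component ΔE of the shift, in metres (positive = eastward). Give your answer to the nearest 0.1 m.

ΔE = 710.4 m

At φ = 24.37637°, λ = 38.36680°: sin φ = 0.412729, cos φ = 0.910854, sin λ = 0.620694, cos λ = 0.784053.
ΔE = −sin λ·ΔX + cos λ·ΔY = −(0.620694)·(-565.3) + (0.784053)·(458.5) = 710.37 m.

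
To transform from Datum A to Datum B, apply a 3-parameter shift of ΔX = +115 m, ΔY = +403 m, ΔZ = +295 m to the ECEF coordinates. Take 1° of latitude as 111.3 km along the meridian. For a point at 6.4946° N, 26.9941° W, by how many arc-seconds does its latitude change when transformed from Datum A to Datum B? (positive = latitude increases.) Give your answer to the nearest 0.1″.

Δφ = 9.8″

sin φ = 0.113110, cos φ = 0.993583, sin λ = -0.453899, cos λ = 0.891053.
North component: ΔN = −sin φ cos λ·ΔX − sin φ sin λ·ΔY + cos φ·ΔZ = −(0.113110)(0.891053)(115) − (0.113110)(-0.453899)(403) + (0.993583)(295) = 302.21 m.
1° of latitude spans 111300 m, so Δφ = 302.21 / 111300 × 3600 = 9.775″.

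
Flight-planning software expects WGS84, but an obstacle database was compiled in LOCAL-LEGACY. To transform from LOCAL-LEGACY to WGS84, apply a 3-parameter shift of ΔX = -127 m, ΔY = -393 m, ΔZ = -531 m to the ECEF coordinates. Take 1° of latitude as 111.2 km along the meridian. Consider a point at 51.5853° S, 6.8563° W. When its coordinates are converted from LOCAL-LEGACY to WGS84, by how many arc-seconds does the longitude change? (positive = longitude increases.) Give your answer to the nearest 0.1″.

sin φ = -0.783534, cos φ = 0.621349, sin λ = -0.119380, cos λ = 0.992849.
East component: ΔE = −sin λ·ΔX + cos λ·ΔY = −(-0.119380)(-127) + (0.992849)(-393) = -405.35 m.
1° of latitude spans 111200 m; at latitude φ, 1° of longitude spans that × cos φ = 69094.0 m, so Δλ = -405.35 / 69094.0 × 3600 = -21.120″.

Δλ = -21.1″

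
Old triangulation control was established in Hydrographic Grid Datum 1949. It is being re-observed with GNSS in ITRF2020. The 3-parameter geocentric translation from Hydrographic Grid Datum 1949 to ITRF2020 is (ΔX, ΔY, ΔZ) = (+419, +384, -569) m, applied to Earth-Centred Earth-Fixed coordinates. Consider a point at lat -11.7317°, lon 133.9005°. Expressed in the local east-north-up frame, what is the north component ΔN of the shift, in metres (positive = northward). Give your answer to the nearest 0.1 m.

ΔN = -559.9 m

At φ = -11.7317°, λ = 133.9005°: sin φ = -0.203329, cos φ = 0.979110, sin λ = 0.720545, cos λ = -0.693408.
ΔN = −sin φ cos λ·ΔX − sin φ sin λ·ΔY + cos φ·ΔZ = −(-0.203329)(-0.693408)(419) − (-0.203329)(0.720545)(384) + (0.979110)(-569) = -559.93 m.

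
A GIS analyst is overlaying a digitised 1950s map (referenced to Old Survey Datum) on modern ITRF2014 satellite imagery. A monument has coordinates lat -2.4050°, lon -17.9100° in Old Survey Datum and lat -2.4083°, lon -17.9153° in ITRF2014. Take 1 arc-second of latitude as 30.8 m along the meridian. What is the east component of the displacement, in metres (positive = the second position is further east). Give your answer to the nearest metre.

ΔE = -587 m

Δφ = -2.4083° − -2.4050° = -0.0033°; Δλ = -17.9153° − -17.9100° = -0.0053°.
1° of latitude = 3600 × 30.80 = 110880 m.
ΔN = Δφ × 110880 = -365.9 m; ΔE = Δλ × 110880 × cos(-2.4050°) = -0.0053 × 110880 × 0.999119 = -587.1 m.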